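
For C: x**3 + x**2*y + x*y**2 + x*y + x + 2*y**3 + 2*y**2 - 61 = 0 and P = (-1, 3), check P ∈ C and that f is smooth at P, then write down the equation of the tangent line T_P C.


Tangent line at P: 10*x + 60*y - 170 = 0.

Step 1: f(-1, 3) = 0, so P lies on C.
Step 2: partial derivatives
  f_x(x, y) = 3*x**2 + 2*x*y + y**2 + y + 1, f_y(x, y) = x**2 + 2*x*y + x + 6*y**2 + 4*y.
  f_x(P) = 10, f_y(P) = 60 (gradient nonzero, so P is smooth).
Step 3: tangent line at P: 10·(x − -1) + 60·(y − 3) = 0.
Expanding: 10*x + 60*y - 170 = 0.


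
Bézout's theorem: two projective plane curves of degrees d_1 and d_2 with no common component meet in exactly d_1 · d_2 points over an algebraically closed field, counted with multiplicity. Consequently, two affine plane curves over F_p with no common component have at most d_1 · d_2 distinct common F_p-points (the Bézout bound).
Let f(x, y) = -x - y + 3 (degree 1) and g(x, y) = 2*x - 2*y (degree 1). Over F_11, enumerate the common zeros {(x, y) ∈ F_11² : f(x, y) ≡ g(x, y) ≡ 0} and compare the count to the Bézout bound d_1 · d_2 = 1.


Common zeros: {(7, 7)}; count = 1; Bézout bound = 1.

deg(f) = 1, deg(g) = 1, so Bézout bound = 1.
Scan x ∈ F_11. For each x, list the y ∈ F_11 with f(x, y) ≡ 0 and those with g(x, y) ≡ 0 (mod 11); the common zeros in that column are the intersection.
  x = 0: f ≡ 0 at y ∈ {3}; g ≡ 0 at y ∈ {0}; common: ∅.
  x = 1: f ≡ 0 at y ∈ {2}; g ≡ 0 at y ∈ {1}; common: ∅.
  x = 2: f ≡ 0 at y ∈ {1}; g ≡ 0 at y ∈ {2}; common: ∅.
  x = 3: f ≡ 0 at y ∈ {0}; g ≡ 0 at y ∈ {3}; common: ∅.
  x = 4: f ≡ 0 at y ∈ {10}; g ≡ 0 at y ∈ {4}; common: ∅.
  x = 5: f ≡ 0 at y ∈ {9}; g ≡ 0 at y ∈ {5}; common: ∅.
  x = 6: f ≡ 0 at y ∈ {8}; g ≡ 0 at y ∈ {6}; common: ∅.
  x = 7: f ≡ 0 at y ∈ {7}; g ≡ 0 at y ∈ {7}; common: {7}.
  x = 8: f ≡ 0 at y ∈ {6}; g ≡ 0 at y ∈ {8}; common: ∅.
  x = 9: f ≡ 0 at y ∈ {5}; g ≡ 0 at y ∈ {9}; common: ∅.
  x = 10: f ≡ 0 at y ∈ {4}; g ≡ 0 at y ∈ {10}; common: ∅.
Collecting: common zeros = {(7, 7)}, so the count is 1.
Comparison with the Bézout bound: 1 ≤ 1 = deg(f)·deg(g), as expected for curves with no common component (the bound is attained).


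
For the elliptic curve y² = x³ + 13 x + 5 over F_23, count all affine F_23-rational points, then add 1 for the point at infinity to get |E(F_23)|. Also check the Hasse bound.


Affine points = {(2, 4), (2, 19), (3, 5), (3, 18), (4, 11), (4, 12), (6, 0), (7, 5), (7, 18), (8, 0), (9, 0), (10, 10), (10, 13), (12, 7), (12, 16), (13, 5), (13, 18), (16, 10), (16, 13), (19, 2), (19, 21), (20, 10), (20, 13)}; affine count = 23; |E(F_23)| = 24.

Discriminant check: Δ ∝ 4a³ + 27b² = 4·13³ + 27·5² = 4·2197 + 27·25 ≡ 10 (mod 23). Nonzero ⇒ E is nonsingular.
For each x ∈ F_23, compute rhs = x³ + 13·x + 5 mod 23, then count y ∈ F_23 with y² ≡ rhs.
  x = 0: rhs = 5, matching y values: none (0 points).
  x = 1: rhs = 19, matching y values: none (0 points).
  x = 2: rhs = 16, matching y values: 4, 19 (2 points).
  x = 3: rhs = 2, matching y values: 5, 18 (2 points).
  x = 4: rhs = 6, matching y values: 11, 12 (2 points).
  x = 5: rhs = 11, matching y values: none (0 points).
  x = 6: rhs = 0, matching y values: 0 (1 points).
  x = 7: rhs = 2, matching y values: 5, 18 (2 points).
  x = 8: rhs = 0, matching y values: 0 (1 points).
  x = 9: rhs = 0, matching y values: 0 (1 points).
  x = 10: rhs = 8, matching y values: 10, 13 (2 points).
  x = 11: rhs = 7, matching y values: none (0 points).
  x = 12: rhs = 3, matching y values: 7, 16 (2 points).
  x = 13: rhs = 2, matching y values: 5, 18 (2 points).
  x = 14: rhs = 10, matching y values: none (0 points).
  x = 15: rhs = 10, matching y values: none (0 points).
  x = 16: rhs = 8, matching y values: 10, 13 (2 points).
  x = 17: rhs = 10, matching y values: none (0 points).
  x = 18: rhs = 22, matching y values: none (0 points).
  x = 19: rhs = 4, matching y values: 2, 21 (2 points).
  x = 20: rhs = 8, matching y values: 10, 13 (2 points).
  x = 21: rhs = 17, matching y values: none (0 points).
  x = 22: rhs = 14, matching y values: none (0 points).
Total affine count: 23.
Full point count |E(F_23)| = 23 + 1 = 24.
Hasse bound: |24 − (23+1)| = |0| = 0 ≤ 2√23 ≈ 9.5917 ✓.


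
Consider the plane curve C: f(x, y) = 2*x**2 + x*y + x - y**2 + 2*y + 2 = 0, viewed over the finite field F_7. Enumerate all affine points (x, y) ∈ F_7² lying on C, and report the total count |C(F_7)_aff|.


Affine F_7-points: {(1, 1), (1, 2), (2, 5), (2, 6), (5, 1), (5, 6)}; count = 6.

For each of the 49 pairs (x, y) ∈ F_7², evaluate f(x, y) mod 7. Record the zeros.
  x = 0: [0↦2, 1↦3, 2↦2, 3↦6, 4↦1, 5↦1, 6↦6]  zeros at y ∈ ∅
  x = 1: [0↦5, 1↦0, 2↦0, 3↦5, 4↦1, 5↦2, 6↦1]  zeros at y ∈ {1, 2}
  x = 2: [0↦5, 1↦1, 2↦2, 3↦1, 4↦5, 5↦0, 6↦0]  zeros at y ∈ {5, 6}
  x = 3: [0↦2, 1↦6, 2↦1, 3↦1, 4↦6, 5↦2, 6↦3]  zeros at y ∈ ∅
  x = 4: [0↦3, 1↦1, 2↦4, 3↦5, 4↦4, 5↦1, 6↦3]  zeros at y ∈ ∅
  x = 5: [0↦1, 1↦0, 2↦4, 3↦6, 4↦6, 5↦4, 6↦0]  zeros at y ∈ {1, 6}
  x = 6: [0↦3, 1↦3, 2↦1, 3↦4, 4↦5, 5↦4, 6↦1]  zeros at y ∈ ∅
Collecting zeros: affine points = {(1, 1), (1, 2), (2, 5), (2, 6), (5, 1), (5, 6)}.
Total count |C(F_7)_aff| = 6.


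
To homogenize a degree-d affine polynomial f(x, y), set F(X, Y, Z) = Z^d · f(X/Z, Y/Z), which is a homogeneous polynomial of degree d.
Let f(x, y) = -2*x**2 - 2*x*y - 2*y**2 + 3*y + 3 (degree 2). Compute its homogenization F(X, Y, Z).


F(X, Y, Z) = -2*X**2 - 2*X*Y - 2*Y**2 + 3*Y*Z + 3*Z**2

deg(f) = 2.
Substitute x = X/Z, y = Y/Z into f, then multiply by Z^2.
  monomial -2·x^2·y^0 ↦ -2·X^2·Y^0·Z^0.
  monomial -2·x^1·y^1 ↦ -2·X^1·Y^1·Z^0.
  monomial -2·x^0·y^2 ↦ -2·X^0·Y^2·Z^0.
  monomial 3·x^0·y^1 ↦ 3·X^0·Y^1·Z^1.
  monomial 3·x^0·y^0 ↦ 3·X^0·Y^0·Z^2.
Collecting: F(X, Y, Z) = -2*X**2 - 2*X*Y - 2*Y**2 + 3*Y*Z + 3*Z**2.


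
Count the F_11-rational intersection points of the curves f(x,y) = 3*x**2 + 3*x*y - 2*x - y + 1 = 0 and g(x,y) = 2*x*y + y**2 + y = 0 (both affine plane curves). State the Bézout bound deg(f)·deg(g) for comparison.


Common zeros: {(3, 0), (5, 0)}; count = 2; Bézout bound = 4.

deg(f) = 2, deg(g) = 2, so Bézout bound = 4.
Scan x ∈ F_11. For each x, list the y ∈ F_11 with f(x, y) ≡ 0 and those with g(x, y) ≡ 0 (mod 11); the common zeros in that column are the intersection.
  x = 0: f ≡ 0 at y ∈ {1}; g ≡ 0 at y ∈ {0, 10}; common: ∅.
  x = 1: f ≡ 0 at y ∈ {10}; g ≡ 0 at y ∈ {0, 8}; common: ∅.
  x = 2: f ≡ 0 at y ∈ {7}; g ≡ 0 at y ∈ {0, 6}; common: ∅.
  x = 3: f ≡ 0 at y ∈ {0}; g ≡ 0 at y ∈ {0, 4}; common: {0}.
  x = 4: f ≡ 0 at y ∈ ∅; g ≡ 0 at y ∈ {0, 2}; common: ∅.
  x = 5: f ≡ 0 at y ∈ {0}; g ≡ 0 at y ∈ {0}; common: {0}.
  x = 6: f ≡ 0 at y ∈ {4}; g ≡ 0 at y ∈ {0, 9}; common: ∅.
  x = 7: f ≡ 0 at y ∈ {1}; g ≡ 0 at y ∈ {0, 7}; common: ∅.
  x = 8: f ≡ 0 at y ∈ {10}; g ≡ 0 at y ∈ {0, 5}; common: ∅.
  x = 9: f ≡ 0 at y ∈ {4}; g ≡ 0 at y ∈ {0, 3}; common: ∅.
  x = 10: f ≡ 0 at y ∈ {7}; g ≡ 0 at y ∈ {0, 1}; common: ∅.
Collecting: common zeros = {(3, 0), (5, 0)}, so the count is 2.
Comparison with the Bézout bound: 2 ≤ 4 = deg(f)·deg(g), as expected for curves with no common component (the affine F_11-count falls short of the bound because intersections may lie at infinity, over extension fields, or carry multiplicity).


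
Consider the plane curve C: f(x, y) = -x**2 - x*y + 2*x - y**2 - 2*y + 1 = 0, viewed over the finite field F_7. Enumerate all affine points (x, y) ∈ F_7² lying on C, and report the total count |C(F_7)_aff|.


Affine F_7-points: {(0, 2), (0, 3), (4, 0), (4, 1), (5, 0), (6, 3)}; count = 6.

For each of the 49 pairs (x, y) ∈ F_7², evaluate f(x, y) mod 7. Record the zeros.
  x = 0: [0↦1, 1↦5, 2↦0, 3↦0, 4↦5, 5↦1, 6↦2]  zeros at y ∈ {2, 3}
  x = 1: [0↦2, 1↦5, 2↦6, 3↦5, 4↦2, 5↦4, 6↦4]  zeros at y ∈ ∅
  x = 2: [0↦1, 1↦3, 2↦3, 3↦1, 4↦4, 5↦5, 6↦4]  zeros at y ∈ ∅
  x = 3: [0↦5, 1↦6, 2↦5, 3↦2, 4↦4, 5↦4, 6↦2]  zeros at y ∈ ∅
  x = 4: [0↦0, 1↦0, 2↦5, 3↦1, 4↦2, 5↦1, 6↦5]  zeros at y ∈ {0, 1}
  x = 5: [0↦0, 1↦6, 2↦3, 3↦5, 4↦5, 5↦3, 6↦6]  zeros at y ∈ {0}
  x = 6: [0↦5, 1↦3, 2↦6, 3↦0, 4↦6, 5↦3, 6↦5]  zeros at y ∈ {3}
Collecting zeros: affine points = {(0, 2), (0, 3), (4, 0), (4, 1), (5, 0), (6, 3)}.
Total count |C(F_7)_aff| = 6.


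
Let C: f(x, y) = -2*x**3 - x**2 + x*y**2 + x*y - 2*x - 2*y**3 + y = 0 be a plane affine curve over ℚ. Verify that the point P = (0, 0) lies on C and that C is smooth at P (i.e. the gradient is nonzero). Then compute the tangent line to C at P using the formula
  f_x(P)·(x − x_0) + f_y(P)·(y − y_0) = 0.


Tangent line at P: -2*x + y = 0.

Step 1: f(0, 0) = 0, so P lies on C.
Step 2: partial derivatives
  f_x(x, y) = -6*x**2 - 2*x + y**2 + y - 2, f_y(x, y) = 2*x*y + x - 6*y**2 + 1.
  f_x(P) = -2, f_y(P) = 1 (gradient nonzero, so P is smooth).
Step 3: tangent line at P: -2·(x − 0) + 1·(y − 0) = 0.
Expanding: -2*x + y = 0.


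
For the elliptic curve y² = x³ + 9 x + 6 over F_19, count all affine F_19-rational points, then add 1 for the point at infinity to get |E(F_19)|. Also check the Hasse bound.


Affine points = {(0, 5), (0, 14), (1, 4), (1, 15), (4, 7), (4, 12), (5, 9), (5, 10), (8, 1), (8, 18), (11, 7), (11, 12), (14, 8), (14, 11), (15, 1), (15, 18), (16, 3), (16, 16)}; affine count = 18; |E(F_19)| = 19.

Discriminant check: Δ ∝ 4a³ + 27b² = 4·9³ + 27·6² = 4·729 + 27·36 ≡ 12 (mod 19). Nonzero ⇒ E is nonsingular.
For each x ∈ F_19, compute rhs = x³ + 9·x + 6 mod 19, then count y ∈ F_19 with y² ≡ rhs.
  x = 0: rhs = 6, matching y values: 5, 14 (2 points).
  x = 1: rhs = 16, matching y values: 4, 15 (2 points).
  x = 2: rhs = 13, matching y values: none (0 points).
  x = 3: rhs = 3, matching y values: none (0 points).
  x = 4: rhs = 11, matching y values: 7, 12 (2 points).
  x = 5: rhs = 5, matching y values: 9, 10 (2 points).
  x = 6: rhs = 10, matching y values: none (0 points).
  x = 7: rhs = 13, matching y values: none (0 points).
  x = 8: rhs = 1, matching y values: 1, 18 (2 points).
  x = 9: rhs = 18, matching y values: none (0 points).
  x = 10: rhs = 13, matching y values: none (0 points).
  x = 11: rhs = 11, matching y values: 7, 12 (2 points).
  x = 12: rhs = 18, matching y values: none (0 points).
  x = 13: rhs = 2, matching y values: none (0 points).
  x = 14: rhs = 7, matching y values: 8, 11 (2 points).
  x = 15: rhs = 1, matching y values: 1, 18 (2 points).
  x = 16: rhs = 9, matching y values: 3, 16 (2 points).
  x = 17: rhs = 18, matching y values: none (0 points).
  x = 18: rhs = 15, matching y values: none (0 points).
Total affine count: 18.
Full point count |E(F_19)| = 18 + 1 = 19.
Hasse bound: |19 − (19+1)| = |-1| = 1 ≤ 2√19 ≈ 8.7178 ✓.


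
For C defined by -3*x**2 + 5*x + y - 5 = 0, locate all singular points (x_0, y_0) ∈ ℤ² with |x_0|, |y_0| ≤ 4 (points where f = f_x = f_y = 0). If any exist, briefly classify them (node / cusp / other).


No singular points in the scanned grid; C is smooth there.

Compute partial derivatives:
  f_x = 5 - 6*x.
  f_y = 1.
f_y = 1 is a nonzero constant, so f_y never vanishes: no point (x, y) can satisfy f = f_x = f_y = 0. In particular no (x, y) ∈ {−4, ..., 4}² is singular; the curve is smooth.


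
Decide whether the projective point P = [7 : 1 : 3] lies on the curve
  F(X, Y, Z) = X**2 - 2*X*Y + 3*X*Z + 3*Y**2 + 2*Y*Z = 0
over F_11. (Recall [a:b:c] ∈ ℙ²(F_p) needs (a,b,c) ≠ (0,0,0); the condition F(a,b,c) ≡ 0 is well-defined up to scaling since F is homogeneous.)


F(7,1,3) ≡ 8 (mod 11); P is NOT on the curve.

Evaluate F(7, 1, 3) term-by-term (mod 11).
  X**2 ↦ 1·49·1·1 = 49
  -2*X*Y ↦ -2·7·1·1 = -14
  3*X*Z ↦ 3·7·1·3 = 63
  3*Y**2 ↦ 3·1·1·1 = 3
  2*Y*Z ↦ 2·1·1·3 = 6
Sum: F(7, 1, 3) = (49) + (-14) + (63) + (3) + (6) = 107.
Reducing mod 11: 107 ≡ 8 (mod 11).
Since F(a, b, c) ≡ 8 ≠ 0 (mod 11), P does NOT lie on the curve.


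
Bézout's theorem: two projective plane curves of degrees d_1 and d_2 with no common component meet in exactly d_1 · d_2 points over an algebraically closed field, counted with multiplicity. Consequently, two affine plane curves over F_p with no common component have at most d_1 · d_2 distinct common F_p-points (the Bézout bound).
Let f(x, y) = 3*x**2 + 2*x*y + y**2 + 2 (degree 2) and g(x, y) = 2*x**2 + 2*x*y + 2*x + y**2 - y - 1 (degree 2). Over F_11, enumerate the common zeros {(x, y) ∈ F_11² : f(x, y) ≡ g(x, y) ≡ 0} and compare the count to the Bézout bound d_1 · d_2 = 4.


Common zeros: {(0, 8), (2, 8)}; count = 2; Bézout bound = 4.

deg(f) = 2, deg(g) = 2, so Bézout bound = 4.
Scan x ∈ F_11. For each x, list the y ∈ F_11 with f(x, y) ≡ 0 and those with g(x, y) ≡ 0 (mod 11); the common zeros in that column are the intersection.
  x = 0: f ≡ 0 at y ∈ {3, 8}; g ≡ 0 at y ∈ {4, 8}; common: {8}.
  x = 1: f ≡ 0 at y ∈ ∅; g ≡ 0 at y ∈ {5}; common: ∅.
  x = 2: f ≡ 0 at y ∈ {8, 10}; g ≡ 0 at y ∈ {0, 8}; common: {8}.
  x = 3: f ≡ 0 at y ∈ ∅; g ≡ 0 at y ∈ ∅; common: ∅.
  x = 4: f ≡ 0 at y ∈ ∅; g ≡ 0 at y ∈ {5, 10}; common: ∅.
  x = 5: f ≡ 0 at y ∈ {0, 1}; g ≡ 0 at y ∈ ∅; common: ∅.
  x = 6: f ≡ 0 at y ∈ {0, 10}; g ≡ 0 at y ∈ {4, 7}; common: ∅.
  x = 7: f ≡ 0 at y ∈ ∅; g ≡ 0 at y ∈ {10}; common: ∅.
  x = 8: f ≡ 0 at y ∈ ∅; g ≡ 0 at y ∈ {0, 7}; common: ∅.
  x = 9: f ≡ 0 at y ∈ {1, 3}; g ≡ 0 at y ∈ ∅; common: ∅.
  x = 10: f ≡ 0 at y ∈ ∅; g ≡ 0 at y ∈ ∅; common: ∅.
Collecting: common zeros = {(0, 8), (2, 8)}, so the count is 2.
Comparison with the Bézout bound: 2 ≤ 4 = deg(f)·deg(g), as expected for curves with no common component (the affine F_11-count falls short of the bound because intersections may lie at infinity, over extension fields, or carry multiplicity).


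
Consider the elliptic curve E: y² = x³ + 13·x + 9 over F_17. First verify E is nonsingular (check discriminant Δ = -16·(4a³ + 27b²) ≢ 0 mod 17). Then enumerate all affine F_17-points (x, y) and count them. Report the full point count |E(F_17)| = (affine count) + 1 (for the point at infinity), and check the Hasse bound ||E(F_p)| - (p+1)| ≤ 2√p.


Affine points = {(0, 3), (0, 14), (2, 3), (2, 14), (7, 1), (7, 16), (8, 8), (8, 9), (10, 0), (11, 2), (11, 15), (15, 3), (15, 14)}; affine count = 13; |E(F_17)| = 14.

Discriminant check: Δ ∝ 4a³ + 27b² = 4·13³ + 27·9² = 4·2197 + 27·81 ≡ 10 (mod 17). Nonzero ⇒ E is nonsingular.
For each x ∈ F_17, compute rhs = x³ + 13·x + 9 mod 17, then count y ∈ F_17 with y² ≡ rhs.
  x = 0: rhs = 9, matching y values: 3, 14 (2 points).
  x = 1: rhs = 6, matching y values: none (0 points).
  x = 2: rhs = 9, matching y values: 3, 14 (2 points).
  x = 3: rhs = 7, matching y values: none (0 points).
  x = 4: rhs = 6, matching y values: none (0 points).
  x = 5: rhs = 12, matching y values: none (0 points).
  x = 6: rhs = 14, matching y values: none (0 points).
  x = 7: rhs = 1, matching y values: 1, 16 (2 points).
  x = 8: rhs = 13, matching y values: 8, 9 (2 points).
  x = 9: rhs = 5, matching y values: none (0 points).
  x = 10: rhs = 0, matching y values: 0 (1 points).
  x = 11: rhs = 4, matching y values: 2, 15 (2 points).
  x = 12: rhs = 6, matching y values: none (0 points).
  x = 13: rhs = 12, matching y values: none (0 points).
  x = 14: rhs = 11, matching y values: none (0 points).
  x = 15: rhs = 9, matching y values: 3, 14 (2 points).
  x = 16: rhs = 12, matching y values: none (0 points).
Total affine count: 13.
Full point count |E(F_17)| = 13 + 1 = 14.
Hasse bound: |14 − (17+1)| = |-4| = 4 ≤ 2√17 ≈ 8.2462 ✓.


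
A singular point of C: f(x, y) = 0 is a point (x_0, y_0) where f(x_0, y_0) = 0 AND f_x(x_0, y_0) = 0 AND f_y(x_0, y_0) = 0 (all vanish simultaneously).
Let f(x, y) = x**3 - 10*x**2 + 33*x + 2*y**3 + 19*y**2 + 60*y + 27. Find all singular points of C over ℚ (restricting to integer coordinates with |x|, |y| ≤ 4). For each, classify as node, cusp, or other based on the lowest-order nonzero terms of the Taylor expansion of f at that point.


Singular points: {(3, -3)}; classification: node.

Compute partial derivatives:
  f_x = 3*x**2 - 20*x + 33.
  f_y = 6*y**2 + 38*y + 60.
Scan x_0 ∈ {−4, ..., 4}. For each x_0, f_y(x_0, y) is a polynomial in y; find its integer roots y ∈ {−4, ..., 4}, then test f_x and f at those candidates.
  x = -4: f_y(-4, y) = 6*y**2 + 38*y + 60; vanishes at y ∈ {-3}. (-4, -3): f_x = 161 ≠ 0.
  x = -3: f_y(-3, y) = 6*y**2 + 38*y + 60; vanishes at y ∈ {-3}. (-3, -3): f_x = 120 ≠ 0.
  x = -2: f_y(-2, y) = 6*y**2 + 38*y + 60; vanishes at y ∈ {-3}. (-2, -3): f_x = 85 ≠ 0.
  x = -1: f_y(-1, y) = 6*y**2 + 38*y + 60; vanishes at y ∈ {-3}. (-1, -3): f_x = 56 ≠ 0.
  x = 0: f_y(0, y) = 6*y**2 + 38*y + 60; vanishes at y ∈ {-3}. (0, -3): f_x = 33 ≠ 0.
  x = 1: f_y(1, y) = 6*y**2 + 38*y + 60; vanishes at y ∈ {-3}. (1, -3): f_x = 16 ≠ 0.
  x = 2: f_y(2, y) = 6*y**2 + 38*y + 60; vanishes at y ∈ {-3}. (2, -3): f_x = 5 ≠ 0.
  x = 3: f_y(3, y) = 6*y**2 + 38*y + 60; vanishes at y ∈ {-3}. (3, -3): f_x = 0, f = 0 — SINGULAR.
  x = 4: f_y(4, y) = 6*y**2 + 38*y + 60; vanishes at y ∈ {-3}. (4, -3): f_x = 1 ≠ 0.
Only singular point on the grid: (3, -3).
Classify: substitute x = 3 + u, y = -3 + v and expand: f = u**3 - u**2 + 2*v**3 + v**2.
No constant or linear terms (consistent with a singular point). Quadratic part: -u**2 + v**2. Cubic part: u**3 + 2*v**3.
The quadratic part v**2 - u**2 = (v − u)(v + u) splits into two distinct linear factors, so there are two distinct tangent lines y − -3 = ±(x − 3) — this is a node (ordinary double point).
Classification: node.


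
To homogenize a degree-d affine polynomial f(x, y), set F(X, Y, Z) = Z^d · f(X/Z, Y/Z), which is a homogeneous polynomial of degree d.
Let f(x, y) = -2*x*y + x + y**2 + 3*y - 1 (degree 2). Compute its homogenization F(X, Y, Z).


F(X, Y, Z) = -2*X*Y + X*Z + Y**2 + 3*Y*Z - Z**2

deg(f) = 2.
Substitute x = X/Z, y = Y/Z into f, then multiply by Z^2.
  monomial -2·x^1·y^1 ↦ -2·X^1·Y^1·Z^0.
  monomial 1·x^1·y^0 ↦ 1·X^1·Y^0·Z^1.
  monomial 1·x^0·y^2 ↦ 1·X^0·Y^2·Z^0.
  monomial 3·x^0·y^1 ↦ 3·X^0·Y^1·Z^1.
  monomial -1·x^0·y^0 ↦ -1·X^0·Y^0·Z^2.
Collecting: F(X, Y, Z) = -2*X*Y + X*Z + Y**2 + 3*Y*Z - Z**2.


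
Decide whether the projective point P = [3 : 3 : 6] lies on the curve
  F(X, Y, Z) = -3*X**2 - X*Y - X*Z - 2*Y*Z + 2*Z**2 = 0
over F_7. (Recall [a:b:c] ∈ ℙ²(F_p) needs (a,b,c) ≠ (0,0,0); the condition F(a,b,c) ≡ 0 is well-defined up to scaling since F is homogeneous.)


F(3,3,6) ≡ 3 (mod 7); P is NOT on the curve.

Evaluate F(3, 3, 6) term-by-term (mod 7).
  -3*X**2 ↦ -3·9·1·1 = -27
  -X*Y ↦ -1·3·3·1 = -9
  -X*Z ↦ -1·3·1·6 = -18
  -2*Y*Z ↦ -2·1·3·6 = -36
  2*Z**2 ↦ 2·1·1·36 = 72
Sum: F(3, 3, 6) = (-27) + (-9) + (-18) + (-36) + (72) = -18.
Reducing mod 7: -18 ≡ 3 (mod 7).
Since F(a, b, c) ≡ 3 ≠ 0 (mod 7), P does NOT lie on the curve.


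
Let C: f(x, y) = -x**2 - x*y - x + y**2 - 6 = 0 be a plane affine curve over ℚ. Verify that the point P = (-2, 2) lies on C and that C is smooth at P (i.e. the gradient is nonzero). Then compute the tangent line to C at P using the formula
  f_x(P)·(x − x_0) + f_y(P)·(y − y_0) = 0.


Tangent line at P: x + 6*y - 10 = 0.

Step 1: f(-2, 2) = 0, so P lies on C.
Step 2: partial derivatives
  f_x(x, y) = -2*x - y - 1, f_y(x, y) = -x + 2*y.
  f_x(P) = 1, f_y(P) = 6 (gradient nonzero, so P is smooth).
Step 3: tangent line at P: 1·(x − -2) + 6·(y − 2) = 0.
Expanding: x + 6*y - 10 = 0.


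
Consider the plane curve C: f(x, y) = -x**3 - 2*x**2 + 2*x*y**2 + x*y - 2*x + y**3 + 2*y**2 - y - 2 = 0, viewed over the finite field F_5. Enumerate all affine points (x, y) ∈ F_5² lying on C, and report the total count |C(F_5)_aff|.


Affine F_5-points: {(0, 1), (0, 3), (0, 4), (4, 3), (4, 4)}; count = 5.

For each of the 25 pairs (x, y) ∈ F_5², evaluate f(x, y) mod 5. Record the zeros.
  x = 0: [0↦3, 1↦0, 2↦2, 3↦0, 4↦0]  zeros at y ∈ {1, 3, 4}
  x = 1: [0↦3, 1↦3, 2↦2, 3↦1, 4↦1]  zeros at y ∈ ∅
  x = 2: [0↦3, 1↦1, 2↦2, 3↦2, 4↦2]  zeros at y ∈ ∅
  x = 3: [0↦2, 1↦3, 2↦1, 3↦2, 4↦2]  zeros at y ∈ ∅
  x = 4: [0↦4, 1↦3, 2↦3, 3↦0, 4↦0]  zeros at y ∈ {3, 4}
Collecting zeros: affine points = {(0, 1), (0, 3), (0, 4), (4, 3), (4, 4)}.
Total count |C(F_5)_aff| = 5.


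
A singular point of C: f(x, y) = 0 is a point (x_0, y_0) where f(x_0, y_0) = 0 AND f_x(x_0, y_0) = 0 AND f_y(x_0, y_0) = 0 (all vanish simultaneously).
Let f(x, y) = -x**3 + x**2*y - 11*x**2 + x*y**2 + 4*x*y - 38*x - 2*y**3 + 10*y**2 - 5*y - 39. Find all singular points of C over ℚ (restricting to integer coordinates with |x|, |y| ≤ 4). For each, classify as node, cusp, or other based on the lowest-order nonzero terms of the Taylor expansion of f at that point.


Singular points: {(-3, 1)}; classification: node.

Compute partial derivatives:
  f_x = -3*x**2 + 2*x*y - 22*x + y**2 + 4*y - 38.
  f_y = x**2 + 2*x*y + 4*x - 6*y**2 + 20*y - 5.
Scan x_0 ∈ {−4, ..., 4}. For each x_0, f_y(x_0, y) is a polynomial in y; find its integer roots y ∈ {−4, ..., 4}, then test f_x and f at those candidates.
  x = -4: f_y(-4, y) = -6*y**2 + 12*y - 5; no integer root y with |y| ≤ 4.
  x = -3: f_y(-3, y) = -6*y**2 + 14*y - 8; vanishes at y ∈ {1}. (-3, 1): f_x = 0, f = 0 — SINGULAR.
  x = -2: f_y(-2, y) = -6*y**2 + 16*y - 9; no integer root y with |y| ≤ 4.
  x = -1: f_y(-1, y) = -6*y**2 + 18*y - 8; no integer root y with |y| ≤ 4.
  x = 0: f_y(0, y) = -6*y**2 + 20*y - 5; no integer root y with |y| ≤ 4.
  x = 1: f_y(1, y) = -6*y**2 + 22*y; vanishes at y ∈ {0}. (1, 0): f_x = -63 ≠ 0.
  x = 2: f_y(2, y) = -6*y**2 + 24*y + 7; no integer root y with |y| ≤ 4.
  x = 3: f_y(3, y) = -6*y**2 + 26*y + 16; no integer root y with |y| ≤ 4.
  x = 4: f_y(4, y) = -6*y**2 + 28*y + 27; no integer root y with |y| ≤ 4.
Only singular point on the grid: (-3, 1).
Classify: substitute x = -3 + u, y = 1 + v and expand: f = -u**3 + u**2*v - u**2 + u*v**2 - 2*v**3 + v**2.
No constant or linear terms (consistent with a singular point). Quadratic part: -u**2 + v**2. Cubic part: -u**3 + u**2*v + u*v**2 - 2*v**3.
The quadratic part v**2 - u**2 = (v − u)(v + u) splits into two distinct linear factors, so there are two distinct tangent lines y − 1 = ±(x − -3) — this is a node (ordinary double point).
Classification: node.


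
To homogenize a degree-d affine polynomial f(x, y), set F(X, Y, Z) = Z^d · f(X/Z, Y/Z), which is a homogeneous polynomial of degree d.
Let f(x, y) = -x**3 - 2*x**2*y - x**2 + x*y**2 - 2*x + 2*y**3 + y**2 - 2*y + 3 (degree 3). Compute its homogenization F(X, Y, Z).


F(X, Y, Z) = -X**3 - 2*X**2*Y - X**2*Z + X*Y**2 - 2*X*Z**2 + 2*Y**3 + Y**2*Z - 2*Y*Z**2 + 3*Z**3

deg(f) = 3.
Substitute x = X/Z, y = Y/Z into f, then multiply by Z^3.
  monomial -1·x^3·y^0 ↦ -1·X^3·Y^0·Z^0.
  monomial -2·x^2·y^1 ↦ -2·X^2·Y^1·Z^0.
  monomial -1·x^2·y^0 ↦ -1·X^2·Y^0·Z^1.
  monomial 1·x^1·y^2 ↦ 1·X^1·Y^2·Z^0.
  monomial -2·x^1·y^0 ↦ -2·X^1·Y^0·Z^2.
  monomial 2·x^0·y^3 ↦ 2·X^0·Y^3·Z^0.
  monomial 1·x^0·y^2 ↦ 1·X^0·Y^2·Z^1.
  monomial -2·x^0·y^1 ↦ -2·X^0·Y^1·Z^2.
  monomial 3·x^0·y^0 ↦ 3·X^0·Y^0·Z^3.
Collecting: F(X, Y, Z) = -X**3 - 2*X**2*Y - X**2*Z + X*Y**2 - 2*X*Z**2 + 2*Y**3 + Y**2*Z - 2*Y*Z**2 + 3*Z**3.


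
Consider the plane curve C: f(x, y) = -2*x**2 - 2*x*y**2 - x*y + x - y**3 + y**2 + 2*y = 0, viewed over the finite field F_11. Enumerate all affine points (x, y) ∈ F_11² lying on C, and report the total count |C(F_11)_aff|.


Affine F_11-points: {(0, 0), (0, 2), (0, 10), (1, 2), (1, 4), (2, 6), (3, 1), (4, 9), (6, 0), (7, 1), (9, 4), (9, 6), (10, 9)}; count = 13.

For each of the 121 pairs (x, y) ∈ F_11², evaluate f(x, y) mod 11. Record the zeros.
  x = 0: [0↦0, 1↦2, 2↦0, 3↦10, 4↦4, 5↦9, 6↦8, 7↦6, 8↦8, 9↦8, 10↦0]  zeros at y ∈ {0, 2, 10}
  x = 1: [0↦10, 1↦9, 2↦0, 3↦10, 4↦0, 5↦8, 6↦6, 7↦10, 8↦3, 9↦1, 10↦9]  zeros at y ∈ {2, 4}
  x = 2: [0↦5, 1↦1, 2↦7, 3↦6, 4↦3, 5↦3, 6↦0, 7↦10, 8↦5, 9↦1, 10↦3]  zeros at y ∈ {6}
  x = 3: [0↦7, 1↦0, 2↦10, 3↦9, 4↦2, 5↦5, 6↦1, 7↦6, 8↦3, 9↦8, 10↦4]  zeros at y ∈ {1}
  x = 4: [0↦5, 1↦6, 2↦9, 3↦8, 4↦8, 5↦3, 6↦9, 7↦9, 8↦8, 9↦0, 10↦1]  zeros at y ∈ {9}
  x = 5: [0↦10, 1↦8, 2↦4, 3↦3, 4↦10, 5↦8, 6↦2, 7↦8, 8↦9, 9↦10, 10↦5]  zeros at y ∈ ∅
  x = 6: [0↦0, 1↦6, 2↦6, 3↦5, 4↦8, 5↦9, 6↦2, 7↦3, 8↦6, 9↦5, 10↦5]  zeros at y ∈ {0}
  x = 7: [0↦8, 1↦0, 2↦4, 3↦3, 4↦2, 5↦6, 6↦9, 7↦5, 8↦10, 9↦7, 10↦1]  zeros at y ∈ {1}
  x = 8: [0↦1, 1↦1, 2↦9, 3↦8, 4↦3, 5↦10, 6↦1, 7↦3, 8↦10, 9↦5, 10↦4]  zeros at y ∈ ∅
  x = 9: [0↦1, 1↦9, 2↦10, 3↦9, 4↦0, 5↦10, 6↦0, 7↦8, 8↦6, 9↦10, 10↦3]  zeros at y ∈ {4, 6}
  x = 10: [0↦8, 1↦2, 2↦7, 3↦6, 4↦4, 5↦6, 6↦6, 7↦9, 8↦9, 9↦0, 10↦9]  zeros at y ∈ {9}
Collecting zeros: affine points = {(0, 0), (0, 2), (0, 10), (1, 2), (1, 4), (2, 6), (3, 1), (4, 9), (6, 0), (7, 1), (9, 4), (9, 6), (10, 9)}.
Total count |C(F_11)_aff| = 13.


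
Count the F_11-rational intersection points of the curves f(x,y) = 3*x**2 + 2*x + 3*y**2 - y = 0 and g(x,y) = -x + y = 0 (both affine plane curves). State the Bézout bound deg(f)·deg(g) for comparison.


Common zeros: {(0, 0), (9, 9)}; count = 2; Bézout bound = 2.

deg(f) = 2, deg(g) = 1, so Bézout bound = 2.
Scan x ∈ F_11. For each x, list the y ∈ F_11 with f(x, y) ≡ 0 and those with g(x, y) ≡ 0 (mod 11); the common zeros in that column are the intersection.
  x = 0: f ≡ 0 at y ∈ {0, 4}; g ≡ 0 at y ∈ {0}; common: {0}.
  x = 1: f ≡ 0 at y ∈ ∅; g ≡ 0 at y ∈ {1}; common: ∅.
  x = 2: f ≡ 0 at y ∈ ∅; g ≡ 0 at y ∈ {2}; common: ∅.
  x = 3: f ≡ 0 at y ∈ {0, 4}; g ≡ 0 at y ∈ {3}; common: ∅.
  x = 4: f ≡ 0 at y ∈ {2}; g ≡ 0 at y ∈ {4}; common: ∅.
  x = 5: f ≡ 0 at y ∈ {6, 9}; g ≡ 0 at y ∈ {5}; common: ∅.
  x = 6: f ≡ 0 at y ∈ ∅; g ≡ 0 at y ∈ {6}; common: ∅.
  x = 7: f ≡ 0 at y ∈ {5, 10}; g ≡ 0 at y ∈ {7}; common: ∅.
  x = 8: f ≡ 0 at y ∈ ∅; g ≡ 0 at y ∈ {8}; common: ∅.
  x = 9: f ≡ 0 at y ∈ {6, 9}; g ≡ 0 at y ∈ {9}; common: {9}.
  x = 10: f ≡ 0 at y ∈ {2}; g ≡ 0 at y ∈ {10}; common: ∅.
Collecting: common zeros = {(0, 0), (9, 9)}, so the count is 2.
Comparison with the Bézout bound: 2 ≤ 2 = deg(f)·deg(g), as expected for curves with no common component (the bound is attained).


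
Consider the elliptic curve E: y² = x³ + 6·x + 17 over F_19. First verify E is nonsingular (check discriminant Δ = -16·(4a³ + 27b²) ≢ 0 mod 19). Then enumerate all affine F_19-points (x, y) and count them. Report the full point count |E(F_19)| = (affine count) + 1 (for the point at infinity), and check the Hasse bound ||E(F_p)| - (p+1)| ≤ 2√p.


Affine points = {(0, 6), (0, 13), (1, 9), (1, 10), (3, 9), (3, 10), (5, 1), (5, 18), (8, 8), (8, 11), (15, 9), (15, 10), (17, 4), (17, 15)}; affine count = 14; |E(F_19)| = 15.

Discriminant check: Δ ∝ 4a³ + 27b² = 4·6³ + 27·17² = 4·216 + 27·289 ≡ 3 (mod 19). Nonzero ⇒ E is nonsingular.
For each x ∈ F_19, compute rhs = x³ + 6·x + 17 mod 19, then count y ∈ F_19 with y² ≡ rhs.
  x = 0: rhs = 17, matching y values: 6, 13 (2 points).
  x = 1: rhs = 5, matching y values: 9, 10 (2 points).
  x = 2: rhs = 18, matching y values: none (0 points).
  x = 3: rhs = 5, matching y values: 9, 10 (2 points).
  x = 4: rhs = 10, matching y values: none (0 points).
  x = 5: rhs = 1, matching y values: 1, 18 (2 points).
  x = 6: rhs = 3, matching y values: none (0 points).
  x = 7: rhs = 3, matching y values: none (0 points).
  x = 8: rhs = 7, matching y values: 8, 11 (2 points).
  x = 9: rhs = 2, matching y values: none (0 points).
  x = 10: rhs = 13, matching y values: none (0 points).
  x = 11: rhs = 8, matching y values: none (0 points).
  x = 12: rhs = 12, matching y values: none (0 points).
  x = 13: rhs = 12, matching y values: none (0 points).
  x = 14: rhs = 14, matching y values: none (0 points).
  x = 15: rhs = 5, matching y values: 9, 10 (2 points).
  x = 16: rhs = 10, matching y values: none (0 points).
  x = 17: rhs = 16, matching y values: 4, 15 (2 points).
  x = 18: rhs = 10, matching y values: none (0 points).
Total affine count: 14.
Full point count |E(F_19)| = 14 + 1 = 15.
Hasse bound: |15 − (19+1)| = |-5| = 5 ≤ 2√19 ≈ 8.7178 ✓.


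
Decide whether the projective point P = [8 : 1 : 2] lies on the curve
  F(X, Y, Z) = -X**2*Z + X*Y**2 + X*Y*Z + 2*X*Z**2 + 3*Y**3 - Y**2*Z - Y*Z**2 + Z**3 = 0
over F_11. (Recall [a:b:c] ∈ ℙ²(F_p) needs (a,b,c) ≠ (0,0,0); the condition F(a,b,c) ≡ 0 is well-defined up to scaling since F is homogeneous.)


F(8,1,2) ≡ 9 (mod 11); P is NOT on the curve.

Evaluate F(8, 1, 2) term-by-term (mod 11).
  -X**2*Z ↦ -1·64·1·2 = -128
  X*Y**2 ↦ 1·8·1·1 = 8
  X*Y*Z ↦ 1·8·1·2 = 16
  2*X*Z**2 ↦ 2·8·1·4 = 64
  3*Y**3 ↦ 3·1·1·1 = 3
  -Y**2*Z ↦ -1·1·1·2 = -2
  -Y*Z**2 ↦ -1·1·1·4 = -4
  Z**3 ↦ 1·1·1·8 = 8
Sum: F(8, 1, 2) = (-128) + (8) + (16) + (64) + (3) + (-2) + (-4) + (8) = -35.
Reducing mod 11: -35 ≡ 9 (mod 11).
Since F(a, b, c) ≡ 9 ≠ 0 (mod 11), P does NOT lie on the curve.


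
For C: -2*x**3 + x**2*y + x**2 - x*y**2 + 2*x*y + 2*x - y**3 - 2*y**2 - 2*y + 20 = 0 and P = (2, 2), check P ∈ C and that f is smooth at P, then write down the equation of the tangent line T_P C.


Tangent line at P: -10*x - 22*y + 64 = 0.

Step 1: f(2, 2) = 0, so P lies on C.
Step 2: partial derivatives
  f_x(x, y) = -6*x**2 + 2*x*y + 2*x - y**2 + 2*y + 2, f_y(x, y) = x**2 - 2*x*y + 2*x - 3*y**2 - 4*y - 2.
  f_x(P) = -10, f_y(P) = -22 (gradient nonzero, so P is smooth).
Step 3: tangent line at P: -10·(x − 2) + -22·(y − 2) = 0.
Expanding: -10*x - 22*y + 64 = 0.


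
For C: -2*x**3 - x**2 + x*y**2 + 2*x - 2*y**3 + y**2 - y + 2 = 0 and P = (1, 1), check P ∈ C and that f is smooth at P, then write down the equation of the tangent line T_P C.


Tangent line at P: -5*x - 3*y + 8 = 0.

Step 1: f(1, 1) = 0, so P lies on C.
Step 2: partial derivatives
  f_x(x, y) = -6*x**2 - 2*x + y**2 + 2, f_y(x, y) = 2*x*y - 6*y**2 + 2*y - 1.
  f_x(P) = -5, f_y(P) = -3 (gradient nonzero, so P is smooth).
Step 3: tangent line at P: -5·(x − 1) + -3·(y − 1) = 0.
Expanding: -5*x - 3*y + 8 = 0.


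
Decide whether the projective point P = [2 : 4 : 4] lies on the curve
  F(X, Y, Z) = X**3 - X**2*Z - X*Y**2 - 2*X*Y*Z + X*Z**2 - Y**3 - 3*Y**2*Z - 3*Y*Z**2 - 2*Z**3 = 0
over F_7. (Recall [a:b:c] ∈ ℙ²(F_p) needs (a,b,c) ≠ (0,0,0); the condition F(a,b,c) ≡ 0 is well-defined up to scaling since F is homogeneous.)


F(2,4,4) ≡ 3 (mod 7); P is NOT on the curve.

Evaluate F(2, 4, 4) term-by-term (mod 7).
  X**3 ↦ 1·8·1·1 = 8
  -X**2*Z ↦ -1·4·1·4 = -16
  -X*Y**2 ↦ -1·2·16·1 = -32
  -2*X*Y*Z ↦ -2·2·4·4 = -64
  X*Z**2 ↦ 1·2·1·16 = 32
  -Y**3 ↦ -1·1·64·1 = -64
  -3*Y**2*Z ↦ -3·1·16·4 = -192
  -3*Y*Z**2 ↦ -3·1·4·16 = -192
  -2*Z**3 ↦ -2·1·1·64 = -128
Sum: F(2, 4, 4) = (8) + (-16) + (-32) + (-64) + (32) + (-64) + (-192) + (-192) + (-128) = -648.
Reducing mod 7: -648 ≡ 3 (mod 7).
Since F(a, b, c) ≡ 3 ≠ 0 (mod 7), P does NOT lie on the curve.


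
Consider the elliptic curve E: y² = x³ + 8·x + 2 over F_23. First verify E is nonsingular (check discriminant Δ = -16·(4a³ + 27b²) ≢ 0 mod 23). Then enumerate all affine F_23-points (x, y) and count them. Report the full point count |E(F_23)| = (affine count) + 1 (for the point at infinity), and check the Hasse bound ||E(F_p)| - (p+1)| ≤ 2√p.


Affine points = {(0, 5), (0, 18), (2, 7), (2, 16), (4, 11), (4, 12), (5, 11), (5, 12), (6, 6), (6, 17), (8, 7), (8, 16), (10, 1), (10, 22), (11, 8), (11, 15), (12, 3), (12, 20), (13, 7), (13, 16), (14, 11), (14, 12), (15, 1), (15, 22), (21, 1), (21, 22), (22, 4), (22, 19)}; affine count = 28; |E(F_23)| = 29.

Discriminant check: Δ ∝ 4a³ + 27b² = 4·8³ + 27·2² = 4·512 + 27·4 ≡ 17 (mod 23). Nonzero ⇒ E is nonsingular.
For each x ∈ F_23, compute rhs = x³ + 8·x + 2 mod 23, then count y ∈ F_23 with y² ≡ rhs.
  x = 0: rhs = 2, matching y values: 5, 18 (2 points).
  x = 1: rhs = 11, matching y values: none (0 points).
  x = 2: rhs = 3, matching y values: 7, 16 (2 points).
  x = 3: rhs = 7, matching y values: none (0 points).
  x = 4: rhs = 6, matching y values: 11, 12 (2 points).
  x = 5: rhs = 6, matching y values: 11, 12 (2 points).
  x = 6: rhs = 13, matching y values: 6, 17 (2 points).
  x = 7: rhs = 10, matching y values: none (0 points).
  x = 8: rhs = 3, matching y values: 7, 16 (2 points).
  x = 9: rhs = 21, matching y values: none (0 points).
  x = 10: rhs = 1, matching y values: 1, 22 (2 points).
  x = 11: rhs = 18, matching y values: 8, 15 (2 points).
  x = 12: rhs = 9, matching y values: 3, 20 (2 points).
  x = 13: rhs = 3, matching y values: 7, 16 (2 points).
  x = 14: rhs = 6, matching y values: 11, 12 (2 points).
  x = 15: rhs = 1, matching y values: 1, 22 (2 points).
  x = 16: rhs = 17, matching y values: none (0 points).
  x = 17: rhs = 14, matching y values: none (0 points).
  x = 18: rhs = 21, matching y values: none (0 points).
  x = 19: rhs = 21, matching y values: none (0 points).
  x = 20: rhs = 20, matching y values: none (0 points).
  x = 21: rhs = 1, matching y values: 1, 22 (2 points).
  x = 22: rhs = 16, matching y values: 4, 19 (2 points).
Total affine count: 28.
Full point count |E(F_23)| = 28 + 1 = 29.
Hasse bound: |29 − (23+1)| = |5| = 5 ≤ 2√23 ≈ 9.5917 ✓.


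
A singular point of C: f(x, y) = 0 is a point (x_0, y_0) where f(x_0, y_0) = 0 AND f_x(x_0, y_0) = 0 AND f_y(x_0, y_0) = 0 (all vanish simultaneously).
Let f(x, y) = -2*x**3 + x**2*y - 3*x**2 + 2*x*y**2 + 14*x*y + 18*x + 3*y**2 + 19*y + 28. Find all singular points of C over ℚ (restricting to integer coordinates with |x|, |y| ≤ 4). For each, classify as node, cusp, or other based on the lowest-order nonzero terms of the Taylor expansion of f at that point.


Singular points: {(-1, -3)}; classification: cusp.

Compute partial derivatives:
  f_x = -6*x**2 + 2*x*y - 6*x + 2*y**2 + 14*y + 18.
  f_y = x**2 + 4*x*y + 14*x + 6*y + 19.
Scan x_0 ∈ {−4, ..., 4}. For each x_0, f_y(x_0, y) is a polynomial in y; find its integer roots y ∈ {−4, ..., 4}, then test f_x and f at those candidates.
  x = -4: f_y(-4, y) = -10*y - 21; no integer root y with |y| ≤ 4.
  x = -3: f_y(-3, y) = -6*y - 14; no integer root y with |y| ≤ 4.
  x = -2: f_y(-2, y) = -2*y - 5; no integer root y with |y| ≤ 4.
  x = -1: f_y(-1, y) = 2*y + 6; vanishes at y ∈ {-3}. (-1, -3): f_x = 0, f = 0 — SINGULAR.
  x = 0: f_y(0, y) = 6*y + 19; no integer root y with |y| ≤ 4.
  x = 1: f_y(1, y) = 10*y + 34; no integer root y with |y| ≤ 4.
  x = 2: f_y(2, y) = 14*y + 51; no integer root y with |y| ≤ 4.
  x = 3: f_y(3, y) = 18*y + 70; no integer root y with |y| ≤ 4.
  x = 4: f_y(4, y) = 22*y + 91; no integer root y with |y| ≤ 4.
Only singular point on the grid: (-1, -3).
Classify: substitute x = -1 + u, y = -3 + v and expand: f = -2*u**3 + u**2*v + 2*u*v**2 + v**2.
No constant or linear terms (consistent with a singular point). Quadratic part: v**2. Cubic part: -2*u**3 + u**2*v + 2*u*v**2.
The quadratic part v**2 is a perfect square, so there is a single (double) tangent line v = 0, i.e. y = -3. Restricting the cubic part to that line (v = 0) leaves -2*u**3 ≠ 0, so f is not divisible by v and the branch is v² ≈ 2*u**3 to lowest order — this is a cusp.
Classification: cusp.


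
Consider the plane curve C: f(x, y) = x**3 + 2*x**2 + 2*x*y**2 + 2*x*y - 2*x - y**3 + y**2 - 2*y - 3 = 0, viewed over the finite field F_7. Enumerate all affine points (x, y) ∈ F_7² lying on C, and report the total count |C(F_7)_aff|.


Affine F_7-points: {(1, 1), (3, 3), (4, 4), (6, 0)}; count = 4.

For each of the 49 pairs (x, y) ∈ F_7², evaluate f(x, y) mod 7. Record the zeros.
  x = 0: [0↦4, 1↦2, 2↦3, 3↦1, 4↦4, 5↦6, 6↦1]  zeros at y ∈ ∅
  x = 1: [0↦5, 1↦0, 2↦2, 3↦5, 4↦3, 5↦4, 6↦2]  zeros at y ∈ {1}
  x = 2: [0↦2, 1↦1, 2↦4, 3↦5, 4↦5, 5↦5, 6↦6]  zeros at y ∈ ∅
  x = 3: [0↦1, 1↦4, 2↦1, 3↦0, 4↦2, 5↦1, 6↦5]  zeros at y ∈ {3}
  x = 4: [0↦1, 1↦1, 2↦6, 3↦3, 4↦0, 5↦5, 6↦5]  zeros at y ∈ {4}
  x = 5: [0↦1, 1↦5, 2↦4, 3↦6, 4↦5, 5↦2, 6↦5]  zeros at y ∈ ∅
  x = 6: [0↦0, 1↦1, 2↦1, 3↦1, 4↦2, 5↦5, 6↦4]  zeros at y ∈ {0}
Collecting zeros: affine points = {(1, 1), (3, 3), (4, 4), (6, 0)}.
Total count |C(F_7)_aff| = 4.


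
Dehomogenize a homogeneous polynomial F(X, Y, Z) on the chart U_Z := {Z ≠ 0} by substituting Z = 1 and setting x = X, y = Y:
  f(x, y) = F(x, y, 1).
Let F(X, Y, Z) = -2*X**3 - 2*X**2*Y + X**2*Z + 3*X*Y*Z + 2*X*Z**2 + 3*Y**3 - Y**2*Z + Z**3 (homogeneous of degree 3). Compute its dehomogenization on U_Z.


f(x, y) = -2*x**3 - 2*x**2*y + x**2 + 3*x*y + 2*x + 3*y**3 - y**2 + 1

On U_Z we set Z = 1. Each monomial c·X^i·Y^j·Z^k in F becomes c·x^i·y^j·1^k = c·x^i·y^j.
Substituting Z = 1: F(X, Y, 1) = -2*x**3 - 2*x**2*y + x**2 + 3*x*y + 2*x + 3*y**3 - y**2 + 1.
Note: deg(f) ≤ deg(F) = 3; strict inequality happens when F is divisible by Z (lost terms).


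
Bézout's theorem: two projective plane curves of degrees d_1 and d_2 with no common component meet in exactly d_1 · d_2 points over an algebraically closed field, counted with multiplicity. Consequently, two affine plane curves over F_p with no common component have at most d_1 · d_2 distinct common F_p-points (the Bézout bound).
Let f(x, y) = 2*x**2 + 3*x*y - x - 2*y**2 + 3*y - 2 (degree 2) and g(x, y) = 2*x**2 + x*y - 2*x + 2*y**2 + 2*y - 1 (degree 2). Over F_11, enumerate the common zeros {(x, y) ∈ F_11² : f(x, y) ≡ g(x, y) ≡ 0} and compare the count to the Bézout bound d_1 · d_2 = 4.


Common zeros: ∅; count = 0; Bézout bound = 4.

deg(f) = 2, deg(g) = 2, so Bézout bound = 4.
Scan x ∈ F_11. For each x, list the y ∈ F_11 with f(x, y) ≡ 0 and those with g(x, y) ≡ 0 (mod 11); the common zeros in that column are the intersection.
  x = 0: f ≡ 0 at y ∈ {3, 4}; g ≡ 0 at y ∈ {2, 8}; common: ∅.
  x = 1: f ≡ 0 at y ∈ ∅; g ≡ 0 at y ∈ ∅; common: ∅.
  x = 2: f ≡ 0 at y ∈ {1, 9}; g ≡ 0 at y ∈ {3, 6}; common: ∅.
  x = 3: f ≡ 0 at y ∈ ∅; g ≡ 0 at y ∈ {0, 3}; common: ∅.
  x = 4: f ≡ 0 at y ∈ {6, 7}; g ≡ 0 at y ∈ ∅; common: ∅.
  x = 5: f ≡ 0 at y ∈ ∅; g ≡ 0 at y ∈ {4, 9}; common: ∅.
  x = 6: f ≡ 0 at y ∈ ∅; g ≡ 0 at y ∈ ∅; common: ∅.
  x = 7: f ≡ 0 at y ∈ {3, 9}; g ≡ 0 at y ∈ {6}; common: ∅.
  x = 8: f ≡ 0 at y ∈ {1, 7}; g ≡ 0 at y ∈ {8, 9}; common: ∅.
  x = 9: f ≡ 0 at y ∈ ∅; g ≡ 0 at y ∈ {0}; common: ∅.
  x = 10: f ≡ 0 at y ∈ ∅; g ≡ 0 at y ∈ ∅; common: ∅.
Collecting: common zeros = ∅, so the count is 0.
Comparison with the Bézout bound: 0 ≤ 4 = deg(f)·deg(g), as expected for curves with no common component (the affine F_11-count falls short of the bound because intersections may lie at infinity, over extension fields, or carry multiplicity).


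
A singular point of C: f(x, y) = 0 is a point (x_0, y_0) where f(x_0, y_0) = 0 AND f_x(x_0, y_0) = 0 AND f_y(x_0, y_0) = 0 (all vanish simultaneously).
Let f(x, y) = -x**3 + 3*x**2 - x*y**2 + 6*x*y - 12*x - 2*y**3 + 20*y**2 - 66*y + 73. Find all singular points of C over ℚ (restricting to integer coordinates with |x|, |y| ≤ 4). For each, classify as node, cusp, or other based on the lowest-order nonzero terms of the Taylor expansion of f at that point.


Singular points: {(1, 3)}; classification: cusp.

Compute partial derivatives:
  f_x = -3*x**2 + 6*x - y**2 + 6*y - 12.
  f_y = -2*x*y + 6*x - 6*y**2 + 40*y - 66.
Scan x_0 ∈ {−4, ..., 4}. For each x_0, f_y(x_0, y) is a polynomial in y; find its integer roots y ∈ {−4, ..., 4}, then test f_x and f at those candidates.
  x = -4: f_y(-4, y) = -6*y**2 + 48*y - 90; vanishes at y ∈ {3}. (-4, 3): f_x = -75 ≠ 0.
  x = -3: f_y(-3, y) = -6*y**2 + 46*y - 84; vanishes at y ∈ {3}. (-3, 3): f_x = -48 ≠ 0.
  x = -2: f_y(-2, y) = -6*y**2 + 44*y - 78; vanishes at y ∈ {3}. (-2, 3): f_x = -27 ≠ 0.
  x = -1: f_y(-1, y) = -6*y**2 + 42*y - 72; vanishes at y ∈ {3, 4}. (-1, 3): f_x = -12 ≠ 0; (-1, 4): f_x = -13 ≠ 0.
  x = 0: f_y(0, y) = -6*y**2 + 40*y - 66; vanishes at y ∈ {3}. (0, 3): f_x = -3 ≠ 0.
  x = 1: f_y(1, y) = -6*y**2 + 38*y - 60; vanishes at y ∈ {3}. (1, 3): f_x = 0, f = 0 — SINGULAR.
  x = 2: f_y(2, y) = -6*y**2 + 36*y - 54; vanishes at y ∈ {3}. (2, 3): f_x = -3 ≠ 0.
  x = 3: f_y(3, y) = -6*y**2 + 34*y - 48; vanishes at y ∈ {3}. (3, 3): f_x = -12 ≠ 0.
  x = 4: f_y(4, y) = -6*y**2 + 32*y - 42; vanishes at y ∈ {3}. (4, 3): f_x = -27 ≠ 0.
Only singular point on the grid: (1, 3).
Classify: substitute x = 1 + u, y = 3 + v and expand: f = -u**3 - u*v**2 - 2*v**3 + v**2.
No constant or linear terms (consistent with a singular point). Quadratic part: v**2. Cubic part: -u**3 - u*v**2 - 2*v**3.
The quadratic part v**2 is a perfect square, so there is a single (double) tangent line v = 0, i.e. y = 3. Restricting the cubic part to that line (v = 0) leaves -u**3 ≠ 0, so f is not divisible by v and the branch is v² ≈ u**3 to lowest order — this is a cusp.
Classification: cusp.
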